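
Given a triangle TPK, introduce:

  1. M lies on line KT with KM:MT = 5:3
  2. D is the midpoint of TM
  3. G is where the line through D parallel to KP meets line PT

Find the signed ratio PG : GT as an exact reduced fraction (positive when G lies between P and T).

Work in coordinates with T = (0, 0), P = (1, 0), K = (0, 1).
1. M lies on line KT with KM:MT = 5:3 ⇒ M = (0, 3/8)
2. D is the midpoint of TM ⇒ D = (0, 3/16)
3. G is where the line through D parallel to KP meets line PT ⇒ G = (3/16, 0)
G = P + t·(T−P) with t = 13/16, so PG:GT = t:(1−t) = 13/16:3/16

PG:GT = 13/3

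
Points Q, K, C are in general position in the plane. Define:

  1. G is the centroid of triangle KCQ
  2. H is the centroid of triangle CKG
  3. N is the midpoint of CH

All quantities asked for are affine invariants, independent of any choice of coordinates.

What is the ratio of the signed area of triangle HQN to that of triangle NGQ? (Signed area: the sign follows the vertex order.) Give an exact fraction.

[HQN]:[NGQ] = 4/3

Work in coordinates with Q = (0, 0), K = (1, 0), C = (0, 1).
1. G is the centroid of triangle KCQ ⇒ G = (1/3, 1/3)
2. H is the centroid of triangle CKG ⇒ H = (4/9, 4/9)
3. N is the midpoint of CH ⇒ N = (2/9, 13/18)
2·[HQN] = -2/9, 2·[NGQ] = -1/6
[HQN]:[NGQ] = -2/9:-1/6 = 4/3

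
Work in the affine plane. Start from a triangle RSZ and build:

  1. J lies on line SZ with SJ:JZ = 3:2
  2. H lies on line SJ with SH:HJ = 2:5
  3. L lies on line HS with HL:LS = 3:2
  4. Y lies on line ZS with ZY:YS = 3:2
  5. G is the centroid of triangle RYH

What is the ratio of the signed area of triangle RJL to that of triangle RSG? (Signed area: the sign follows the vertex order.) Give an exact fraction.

Set R = (0, 0), S = (1, 0), Z = (0, 1); any affine frame gives the same invariant.
1. J lies on line SZ with SJ:JZ = 3:2 ⇒ J = (2/5, 3/5)
2. H lies on line SJ with SH:HJ = 2:5 ⇒ H = (29/35, 6/35)
3. L lies on line HS with HL:LS = 3:2 ⇒ L = (163/175, 12/175)
4. Y lies on line ZS with ZY:YS = 3:2 ⇒ Y = (3/5, 2/5)
5. G is the centroid of triangle RYH ⇒ G = (10/21, 4/21)
2·[RJL] = -93/175, 2·[RSG] = 4/21
[RJL]:[RSG] = -93/175:4/21 = -279/100

[RJL]:[RSG] = -279/100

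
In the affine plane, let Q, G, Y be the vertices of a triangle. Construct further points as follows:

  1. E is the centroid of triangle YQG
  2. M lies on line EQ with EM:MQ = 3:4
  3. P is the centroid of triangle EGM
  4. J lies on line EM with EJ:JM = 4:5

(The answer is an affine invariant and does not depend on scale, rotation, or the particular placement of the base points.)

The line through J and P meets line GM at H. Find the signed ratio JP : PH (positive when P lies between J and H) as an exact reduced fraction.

JP:PH = 2/3

Set Q = (0, 0), G = (1, 0), Y = (0, 1); any affine frame gives the same invariant.
1. E is the centroid of triangle YQG ⇒ E = (1/3, 1/3)
2. M lies on line EQ with EM:MQ = 3:4 ⇒ M = (4/21, 4/21)
3. P is the centroid of triangle EGM ⇒ P = (32/63, 11/63)
4. J lies on line EM with EJ:JM = 4:5 ⇒ J = (17/63, 17/63)
line JP meets GM at H = (109/126, 2/63)
P = J + t·(H−J) with t = 2/5, so JP:PH = 2/5:3/5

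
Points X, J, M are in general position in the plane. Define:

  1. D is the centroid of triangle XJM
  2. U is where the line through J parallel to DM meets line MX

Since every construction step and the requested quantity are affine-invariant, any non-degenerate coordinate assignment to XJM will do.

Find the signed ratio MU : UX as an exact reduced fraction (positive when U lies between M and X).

MU:UX = -1/2

Choose coordinates X = (0, 0), J = (1, 0), M = (0, 1).
1. D is the centroid of triangle XJM ⇒ D = (1/3, 1/3)
2. U is where the line through J parallel to DM meets line MX ⇒ U = (0, 2)
U = M + t·(X−M) with t = -1, so MU:UX = t:(1−t) = -1:2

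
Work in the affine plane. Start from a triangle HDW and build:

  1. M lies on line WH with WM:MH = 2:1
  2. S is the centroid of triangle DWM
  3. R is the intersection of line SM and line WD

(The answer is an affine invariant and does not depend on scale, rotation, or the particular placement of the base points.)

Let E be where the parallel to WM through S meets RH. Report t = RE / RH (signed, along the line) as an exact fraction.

Set H = (0, 0), D = (1, 0), W = (0, 1); any affine frame gives the same invariant.
1. M lies on line WH with WM:MH = 2:1 ⇒ M = (0, 1/3)
2. S is the centroid of triangle DWM ⇒ S = (1/3, 4/9)
3. R is the intersection of line SM and line WD ⇒ R = (1/2, 1/2)
through S parallel to WM: direction (0, -2/3); meets RH at E = (1/3, 1/3)
E = R + t·(H−R) with t = 1/3

t = 1/3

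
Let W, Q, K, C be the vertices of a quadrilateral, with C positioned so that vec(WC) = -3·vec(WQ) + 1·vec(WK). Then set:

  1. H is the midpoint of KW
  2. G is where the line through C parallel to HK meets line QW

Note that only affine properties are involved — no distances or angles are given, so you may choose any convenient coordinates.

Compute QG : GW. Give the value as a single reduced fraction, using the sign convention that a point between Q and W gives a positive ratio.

Work in coordinates with W = (0, 0), Q = (1, 0), K = (0, 1), C = (-3, 1).
1. H is the midpoint of KW ⇒ H = (0, 1/2)
2. G is where the line through C parallel to HK meets line QW ⇒ G = (-3, 0)
G = Q + t·(W−Q) with t = 4, so QG:GW = t:(1−t) = 4:-3

QG:GW = -4/3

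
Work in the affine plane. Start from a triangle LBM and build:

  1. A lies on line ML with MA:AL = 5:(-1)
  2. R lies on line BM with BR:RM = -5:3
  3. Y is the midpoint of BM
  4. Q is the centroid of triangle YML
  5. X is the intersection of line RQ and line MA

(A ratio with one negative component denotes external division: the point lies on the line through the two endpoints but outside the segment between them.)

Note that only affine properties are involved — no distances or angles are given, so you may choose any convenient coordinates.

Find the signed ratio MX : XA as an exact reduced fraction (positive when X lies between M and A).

MX:XA = 6/19

Assign L = (0, 0), B = (1, 0), M = (0, 1) — the answer is frame-independent, so this choice is without loss of generality.
1. A lies on line ML with MA:AL = 5:(-1) ⇒ A = (0, -1/4)
2. R lies on line BM with BR:RM = -5:3 ⇒ R = (-3/2, 5/2)
3. Y is the midpoint of BM ⇒ Y = (1/2, 1/2)
4. Q is the centroid of triangle YML ⇒ Q = (1/6, 1/2)
5. X is the intersection of line RQ and line MA ⇒ X = (0, 7/10)
X = M + t·(A−M) with t = 6/25, so MX:XA = t:(1−t) = 6/25:19/25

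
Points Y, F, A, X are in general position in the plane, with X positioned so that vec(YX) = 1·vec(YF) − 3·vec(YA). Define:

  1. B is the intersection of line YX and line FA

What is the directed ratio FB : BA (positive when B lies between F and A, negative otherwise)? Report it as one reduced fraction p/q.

FB:BA = -3

Choose coordinates Y = (0, 0), F = (1, 0), A = (0, 1), X = (1, -3).
1. B is the intersection of line YX and line FA ⇒ B = (-1/2, 3/2)
B = F + t·(A−F) with t = 3/2, so FB:BA = t:(1−t) = 3/2:-1/2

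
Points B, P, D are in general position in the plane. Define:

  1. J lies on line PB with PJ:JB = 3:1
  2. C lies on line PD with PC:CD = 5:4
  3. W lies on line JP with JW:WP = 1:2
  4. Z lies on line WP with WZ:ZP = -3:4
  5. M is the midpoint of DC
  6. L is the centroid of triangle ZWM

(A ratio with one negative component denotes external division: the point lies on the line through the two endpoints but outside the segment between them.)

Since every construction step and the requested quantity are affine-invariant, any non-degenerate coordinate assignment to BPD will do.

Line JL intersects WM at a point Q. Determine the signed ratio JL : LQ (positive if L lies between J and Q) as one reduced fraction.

JL:LQ = -1/2

Choose coordinates B = (0, 0), P = (1, 0), D = (0, 1).
1. J lies on line PB with PJ:JB = 3:1 ⇒ J = (1/4, 0)
2. C lies on line PD with PC:CD = 5:4 ⇒ C = (4/9, 5/9)
3. W lies on line JP with JW:WP = 1:2 ⇒ W = (1/2, 0)
4. Z lies on line WP with WZ:ZP = -3:4 ⇒ Z = (-1, 0)
5. M is the midpoint of DC ⇒ M = (2/9, 7/9)
6. L is the centroid of triangle ZWM ⇒ L = (-5/54, 7/27)
line JL meets WM at Q = (16/27, -7/27)
L = J + t·(Q−J) with t = -1, so JL:LQ = -1:2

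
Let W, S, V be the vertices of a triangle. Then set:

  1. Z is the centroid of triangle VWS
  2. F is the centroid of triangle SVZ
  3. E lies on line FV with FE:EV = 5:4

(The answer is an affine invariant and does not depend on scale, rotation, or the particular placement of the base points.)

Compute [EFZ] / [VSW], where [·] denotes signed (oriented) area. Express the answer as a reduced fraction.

[EFZ]:[VSW] = 5/81

Assign W = (0, 0), S = (1, 0), V = (0, 1) — the answer is frame-independent, so this choice is without loss of generality.
1. Z is the centroid of triangle VWS ⇒ Z = (1/3, 1/3)
2. F is the centroid of triangle SVZ ⇒ F = (4/9, 4/9)
3. E lies on line FV with FE:EV = 5:4 ⇒ E = (16/81, 61/81)
2·[EFZ] = -5/81, 2·[VSW] = -1
[EFZ]:[VSW] = -5/81:-1 = 5/81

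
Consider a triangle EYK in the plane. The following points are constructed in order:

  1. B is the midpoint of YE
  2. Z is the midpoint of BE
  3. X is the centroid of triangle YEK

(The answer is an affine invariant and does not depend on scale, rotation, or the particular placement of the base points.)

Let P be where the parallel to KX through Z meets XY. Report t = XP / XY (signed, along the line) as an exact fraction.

t = -1/2

Assign E = (0, 0), Y = (1, 0), K = (0, 1) — the answer is frame-independent, so this choice is without loss of generality.
1. B is the midpoint of YE ⇒ B = (1/2, 0)
2. Z is the midpoint of BE ⇒ Z = (1/4, 0)
3. X is the centroid of triangle YEK ⇒ X = (1/3, 1/3)
through Z parallel to KX: direction (1/3, -2/3); meets XY at P = (0, 1/2)
P = X + t·(Y−X) with t = -1/2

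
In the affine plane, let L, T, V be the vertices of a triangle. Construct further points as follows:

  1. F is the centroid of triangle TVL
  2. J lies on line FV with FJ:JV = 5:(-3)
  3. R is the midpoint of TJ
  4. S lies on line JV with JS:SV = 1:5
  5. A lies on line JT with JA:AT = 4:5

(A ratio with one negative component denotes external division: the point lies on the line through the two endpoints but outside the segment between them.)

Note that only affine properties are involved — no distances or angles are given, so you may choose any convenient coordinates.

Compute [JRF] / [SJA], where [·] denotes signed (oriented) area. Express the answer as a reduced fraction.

Work in coordinates with L = (0, 0), T = (1, 0), V = (0, 1).
1. F is the centroid of triangle TVL ⇒ F = (1/3, 1/3)
2. J lies on line FV with FJ:JV = 5:(-3) ⇒ J = (-1/2, 2)
3. R is the midpoint of TJ ⇒ R = (1/4, 1)
4. S lies on line JV with JS:SV = 1:5 ⇒ S = (-5/12, 11/6)
5. A lies on line JT with JA:AT = 4:5 ⇒ A = (1/6, 10/9)
2·[JRF] = -5/12, 2·[SJA] = -1/27
[JRF]:[SJA] = -5/12:-1/27 = 45/4

[JRF]:[SJA] = 45/4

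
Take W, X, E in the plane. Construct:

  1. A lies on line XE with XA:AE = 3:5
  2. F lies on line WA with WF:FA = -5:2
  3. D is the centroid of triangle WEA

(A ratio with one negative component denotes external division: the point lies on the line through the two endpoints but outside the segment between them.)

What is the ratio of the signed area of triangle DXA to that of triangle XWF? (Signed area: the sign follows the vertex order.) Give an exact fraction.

[DXA]:[XWF] = -1/5

Choose coordinates W = (0, 0), X = (1, 0), E = (0, 1).
1. A lies on line XE with XA:AE = 3:5 ⇒ A = (5/8, 3/8)
2. F lies on line WA with WF:FA = -5:2 ⇒ F = (25/24, 5/8)
3. D is the centroid of triangle WEA ⇒ D = (5/24, 11/24)
2·[DXA] = 1/8, 2·[XWF] = -5/8
[DXA]:[XWF] = 1/8:-5/8 = -1/5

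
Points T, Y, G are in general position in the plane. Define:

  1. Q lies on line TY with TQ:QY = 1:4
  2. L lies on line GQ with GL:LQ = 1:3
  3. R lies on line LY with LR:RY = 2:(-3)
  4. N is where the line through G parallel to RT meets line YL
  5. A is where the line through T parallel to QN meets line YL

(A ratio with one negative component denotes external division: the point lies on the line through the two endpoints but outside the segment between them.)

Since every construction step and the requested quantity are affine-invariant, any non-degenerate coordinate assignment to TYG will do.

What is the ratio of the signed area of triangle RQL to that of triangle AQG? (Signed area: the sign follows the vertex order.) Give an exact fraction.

[RQL]:[AQG] = -9/2

Assign T = (0, 0), Y = (1, 0), G = (0, 1) — the answer is frame-independent, so this choice is without loss of generality.
1. Q lies on line TY with TQ:QY = 1:4 ⇒ Q = (1/5, 0)
2. L lies on line GQ with GL:LQ = 1:3 ⇒ L = (1/20, 3/4)
3. R lies on line LY with LR:RY = 2:(-3) ⇒ R = (-37/20, 9/4)
4. N is where the line through G parallel to RT meets line YL ⇒ N = (37/75, 2/5)
5. A is where the line through T parallel to QN meets line YL ⇒ A = (11/30, 1/2)
2·[RQL] = 6/5, 2·[AQG] = -4/15
[RQL]:[AQG] = 6/5:-4/15 = -9/2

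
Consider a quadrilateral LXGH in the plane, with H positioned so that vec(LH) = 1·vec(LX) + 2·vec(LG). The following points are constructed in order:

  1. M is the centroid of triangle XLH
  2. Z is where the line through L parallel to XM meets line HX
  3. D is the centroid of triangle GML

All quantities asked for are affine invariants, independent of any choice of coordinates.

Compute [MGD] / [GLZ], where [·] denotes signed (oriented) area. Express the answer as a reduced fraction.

Work in coordinates with L = (0, 0), X = (1, 0), G = (0, 1), H = (1, 2).
1. M is the centroid of triangle XLH ⇒ M = (2/3, 2/3)
2. Z is where the line through L parallel to XM meets line HX ⇒ Z = (1, -2)
3. D is the centroid of triangle GML ⇒ D = (2/9, 5/9)
2·[MGD] = 2/9, 2·[GLZ] = 1
[MGD]:[GLZ] = 2/9:1 = 2/9

[MGD]:[GLZ] = 2/9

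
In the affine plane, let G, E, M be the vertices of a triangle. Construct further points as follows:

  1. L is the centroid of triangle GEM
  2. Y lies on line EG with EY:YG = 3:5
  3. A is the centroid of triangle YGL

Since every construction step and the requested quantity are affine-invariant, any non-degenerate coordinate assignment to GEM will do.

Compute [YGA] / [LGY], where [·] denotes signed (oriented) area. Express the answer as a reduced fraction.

Set G = (0, 0), E = (1, 0), M = (0, 1); any affine frame gives the same invariant.
1. L is the centroid of triangle GEM ⇒ L = (1/3, 1/3)
2. Y lies on line EG with EY:YG = 3:5 ⇒ Y = (5/8, 0)
3. A is the centroid of triangle YGL ⇒ A = (23/72, 1/9)
2·[YGA] = -5/72, 2·[LGY] = 5/24
[YGA]:[LGY] = -5/72:5/24 = -1/3

[YGA]:[LGY] = -1/3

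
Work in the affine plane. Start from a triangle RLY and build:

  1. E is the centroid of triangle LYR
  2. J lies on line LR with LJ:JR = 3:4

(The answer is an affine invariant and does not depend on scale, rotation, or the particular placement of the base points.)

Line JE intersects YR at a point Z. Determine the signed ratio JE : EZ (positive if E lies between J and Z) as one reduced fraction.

JE:EZ = 5/7

Choose coordinates R = (0, 0), L = (1, 0), Y = (0, 1).
1. E is the centroid of triangle LYR ⇒ E = (1/3, 1/3)
2. J lies on line LR with LJ:JR = 3:4 ⇒ J = (4/7, 0)
line JE meets YR at Z = (0, 4/5)
E = J + t·(Z−J) with t = 5/12, so JE:EZ = 5/12:7/12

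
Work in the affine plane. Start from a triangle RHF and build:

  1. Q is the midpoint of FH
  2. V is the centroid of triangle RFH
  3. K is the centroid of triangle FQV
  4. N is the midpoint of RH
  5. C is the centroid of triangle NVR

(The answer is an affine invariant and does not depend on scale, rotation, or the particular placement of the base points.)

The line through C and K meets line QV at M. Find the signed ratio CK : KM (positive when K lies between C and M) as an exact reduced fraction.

Set R = (0, 0), H = (1, 0), F = (0, 1); any affine frame gives the same invariant.
1. Q is the midpoint of FH ⇒ Q = (1/2, 1/2)
2. V is the centroid of triangle RFH ⇒ V = (1/3, 1/3)
3. K is the centroid of triangle FQV ⇒ K = (5/18, 11/18)
4. N is the midpoint of RH ⇒ N = (1/2, 0)
5. C is the centroid of triangle NVR ⇒ C = (5/18, 1/9)
line CK meets QV at M = (5/18, 5/18)
K = C + t·(M−C) with t = 3, so CK:KM = 3:-2

CK:KM = -3/2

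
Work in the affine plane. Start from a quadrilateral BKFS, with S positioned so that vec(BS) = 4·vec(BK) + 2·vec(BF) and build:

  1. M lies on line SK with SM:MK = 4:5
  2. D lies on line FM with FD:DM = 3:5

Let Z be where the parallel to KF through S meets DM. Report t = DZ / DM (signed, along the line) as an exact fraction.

t = 57/25

Set B = (0, 0), K = (1, 0), F = (0, 1), S = (4, 2); any affine frame gives the same invariant.
1. M lies on line SK with SM:MK = 4:5 ⇒ M = (8/3, 10/9)
2. D lies on line FM with FD:DM = 3:5 ⇒ D = (1, 25/24)
through S parallel to KF: direction (-1, 1); meets DM at Z = (24/5, 6/5)
Z = D + t·(M−D) with t = 57/25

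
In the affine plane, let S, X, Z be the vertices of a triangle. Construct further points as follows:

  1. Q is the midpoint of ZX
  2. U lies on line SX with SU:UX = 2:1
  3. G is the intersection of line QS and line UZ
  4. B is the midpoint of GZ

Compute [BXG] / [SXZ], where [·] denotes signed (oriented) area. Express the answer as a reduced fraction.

[BXG]:[SXZ] = -1/10

Choose coordinates S = (0, 0), X = (1, 0), Z = (0, 1).
1. Q is the midpoint of ZX ⇒ Q = (1/2, 1/2)
2. U lies on line SX with SU:UX = 2:1 ⇒ U = (2/3, 0)
3. G is the intersection of line QS and line UZ ⇒ G = (2/5, 2/5)
4. B is the midpoint of GZ ⇒ B = (1/5, 7/10)
2·[BXG] = -1/10, 2·[SXZ] = 1
[BXG]:[SXZ] = -1/10:1 = -1/10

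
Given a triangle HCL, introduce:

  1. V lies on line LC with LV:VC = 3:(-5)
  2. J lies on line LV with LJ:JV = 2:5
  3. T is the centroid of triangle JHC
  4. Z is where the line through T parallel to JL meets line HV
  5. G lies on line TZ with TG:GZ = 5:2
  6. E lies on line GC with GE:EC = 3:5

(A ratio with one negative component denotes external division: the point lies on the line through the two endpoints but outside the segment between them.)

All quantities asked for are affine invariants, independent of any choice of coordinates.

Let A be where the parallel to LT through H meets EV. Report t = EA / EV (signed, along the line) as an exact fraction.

Set H = (0, 0), C = (1, 0), L = (0, 1); any affine frame gives the same invariant.
1. V lies on line LC with LV:VC = 3:(-5) ⇒ V = (-3/2, 5/2)
2. J lies on line LV with LJ:JV = 2:5 ⇒ J = (-3/7, 10/7)
3. T is the centroid of triangle JHC ⇒ T = (4/21, 10/21)
4. Z is where the line through T parallel to JL meets line HV ⇒ Z = (-1, 5/3)
5. G lies on line TZ with TG:GZ = 5:2 ⇒ G = (-97/147, 65/49)
6. E lies on line GC with GE:EC = 3:5 ⇒ E = (-11/294, 325/392)
through H parallel to LT: direction (4/21, -11/21); meets EV at A = (-541/1106, 5951/4424)
A = E + t·(V−E) with t = 122/395

t = 122/395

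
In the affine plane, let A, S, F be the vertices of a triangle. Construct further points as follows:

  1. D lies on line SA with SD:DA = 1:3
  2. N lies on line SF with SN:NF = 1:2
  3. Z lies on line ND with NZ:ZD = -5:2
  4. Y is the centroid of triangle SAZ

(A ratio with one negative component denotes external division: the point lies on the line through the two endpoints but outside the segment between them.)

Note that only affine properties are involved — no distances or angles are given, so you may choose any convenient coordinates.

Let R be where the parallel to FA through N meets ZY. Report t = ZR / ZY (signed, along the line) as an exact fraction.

Choose coordinates A = (0, 0), S = (1, 0), F = (0, 1).
1. D lies on line SA with SD:DA = 1:3 ⇒ D = (3/4, 0)
2. N lies on line SF with SN:NF = 1:2 ⇒ N = (2/3, 1/3)
3. Z lies on line ND with NZ:ZD = -5:2 ⇒ Z = (29/36, -2/9)
4. Y is the centroid of triangle SAZ ⇒ Y = (65/108, -2/27)
through N parallel to FA: direction (0, -1); meets ZY at R = (2/3, -4/33)
R = Z + t·(Y−Z) with t = 15/22

t = 15/22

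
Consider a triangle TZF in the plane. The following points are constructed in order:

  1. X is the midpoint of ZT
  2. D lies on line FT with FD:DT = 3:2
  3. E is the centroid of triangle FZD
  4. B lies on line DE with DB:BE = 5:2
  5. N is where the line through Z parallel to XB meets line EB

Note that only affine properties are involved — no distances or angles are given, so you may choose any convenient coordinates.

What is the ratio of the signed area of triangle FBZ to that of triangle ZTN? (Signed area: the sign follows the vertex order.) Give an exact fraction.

Set T = (0, 0), Z = (1, 0), F = (0, 1); any affine frame gives the same invariant.
1. X is the midpoint of ZT ⇒ X = (1/2, 0)
2. D lies on line FT with FD:DT = 3:2 ⇒ D = (0, 2/5)
3. E is the centroid of triangle FZD ⇒ E = (1/3, 7/15)
4. B lies on line DE with DB:BE = 5:2 ⇒ B = (5/21, 47/105)
5. N is where the line through Z parallel to XB meets line EB ⇒ N = (24/35, 94/175)
2·[FBZ] = 11/35, 2·[ZTN] = -94/175
[FBZ]:[ZTN] = 11/35:-94/175 = -55/94

[FBZ]:[ZTN] = -55/94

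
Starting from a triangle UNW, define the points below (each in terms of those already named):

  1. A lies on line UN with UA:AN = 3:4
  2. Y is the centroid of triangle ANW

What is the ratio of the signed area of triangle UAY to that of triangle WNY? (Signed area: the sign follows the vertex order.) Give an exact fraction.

Choose coordinates U = (0, 0), N = (1, 0), W = (0, 1).
1. A lies on line UN with UA:AN = 3:4 ⇒ A = (3/7, 0)
2. Y is the centroid of triangle ANW ⇒ Y = (10/21, 1/3)
2·[UAY] = 1/7, 2·[WNY] = -4/21
[UAY]:[WNY] = 1/7:-4/21 = -3/4

[UAY]:[WNY] = -3/4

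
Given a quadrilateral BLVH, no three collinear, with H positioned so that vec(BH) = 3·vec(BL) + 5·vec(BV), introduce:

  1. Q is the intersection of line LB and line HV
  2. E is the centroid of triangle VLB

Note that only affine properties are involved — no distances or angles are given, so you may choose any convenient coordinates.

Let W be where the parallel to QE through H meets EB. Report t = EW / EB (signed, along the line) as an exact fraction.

Choose coordinates B = (0, 0), L = (1, 0), V = (0, 1), H = (3, 5).
1. Q is the intersection of line LB and line HV ⇒ Q = (-3/4, 0)
2. E is the centroid of triangle VLB ⇒ E = (1/3, 1/3)
through H parallel to QE: direction (13/12, 1/3); meets EB at W = (53/9, 53/9)
W = E + t·(B−E) with t = -50/3

t = -50/3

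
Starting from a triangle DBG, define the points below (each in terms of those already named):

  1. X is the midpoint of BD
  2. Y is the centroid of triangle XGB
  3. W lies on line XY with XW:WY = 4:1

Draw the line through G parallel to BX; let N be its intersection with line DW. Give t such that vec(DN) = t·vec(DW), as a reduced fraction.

Choose coordinates D = (0, 0), B = (1, 0), G = (0, 1).
1. X is the midpoint of BD ⇒ X = (1/2, 0)
2. Y is the centroid of triangle XGB ⇒ Y = (1/2, 1/3)
3. W lies on line XY with XW:WY = 4:1 ⇒ W = (1/2, 4/15)
through G parallel to BX: direction (-1/2, 0); meets DW at N = (15/8, 1)
N = D + t·(W−D) with t = 15/4

t = 15/4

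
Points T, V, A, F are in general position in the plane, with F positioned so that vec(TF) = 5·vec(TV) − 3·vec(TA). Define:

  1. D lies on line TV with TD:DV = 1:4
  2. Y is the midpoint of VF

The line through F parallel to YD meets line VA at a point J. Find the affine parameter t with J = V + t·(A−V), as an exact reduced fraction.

Work in coordinates with T = (0, 0), V = (1, 0), A = (0, 1), F = (5, -3).
1. D lies on line TV with TD:DV = 1:4 ⇒ D = (1/5, 0)
2. Y is the midpoint of VF ⇒ Y = (3, -3/2)
through F parallel to YD: direction (-14/5, 3/2); meets VA at J = (37/13, -24/13)
J = V + t·(A−V) with t = -24/13

t = -24/13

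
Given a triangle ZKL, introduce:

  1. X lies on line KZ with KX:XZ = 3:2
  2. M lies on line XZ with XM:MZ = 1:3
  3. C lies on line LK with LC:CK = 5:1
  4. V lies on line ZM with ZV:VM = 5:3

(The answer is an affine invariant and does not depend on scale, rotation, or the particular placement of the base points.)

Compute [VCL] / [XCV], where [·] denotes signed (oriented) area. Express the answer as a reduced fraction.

[VCL]:[XCV] = 325/17

Choose coordinates Z = (0, 0), K = (1, 0), L = (0, 1).
1. X lies on line KZ with KX:XZ = 3:2 ⇒ X = (2/5, 0)
2. M lies on line XZ with XM:MZ = 1:3 ⇒ M = (3/10, 0)
3. C lies on line LK with LC:CK = 5:1 ⇒ C = (5/6, 1/6)
4. V lies on line ZM with ZV:VM = 5:3 ⇒ V = (3/16, 0)
2·[VCL] = 65/96, 2·[XCV] = 17/480
[VCL]:[XCV] = 65/96:17/480 = 325/17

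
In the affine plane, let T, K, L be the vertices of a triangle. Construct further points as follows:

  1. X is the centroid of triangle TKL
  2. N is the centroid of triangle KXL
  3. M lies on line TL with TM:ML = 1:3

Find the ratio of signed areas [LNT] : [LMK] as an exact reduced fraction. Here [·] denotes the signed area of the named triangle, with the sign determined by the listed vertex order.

[LNT]:[LMK] = -16/27

Work in coordinates with T = (0, 0), K = (1, 0), L = (0, 1).
1. X is the centroid of triangle TKL ⇒ X = (1/3, 1/3)
2. N is the centroid of triangle KXL ⇒ N = (4/9, 4/9)
3. M lies on line TL with TM:ML = 1:3 ⇒ M = (0, 1/4)
2·[LNT] = -4/9, 2·[LMK] = 3/4
[LNT]:[LMK] = -4/9:3/4 = -16/27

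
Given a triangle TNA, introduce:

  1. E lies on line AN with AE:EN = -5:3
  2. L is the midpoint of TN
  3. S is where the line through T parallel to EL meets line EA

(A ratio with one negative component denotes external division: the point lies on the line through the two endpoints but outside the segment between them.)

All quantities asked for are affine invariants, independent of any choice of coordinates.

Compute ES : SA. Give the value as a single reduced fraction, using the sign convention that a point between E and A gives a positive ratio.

Choose coordinates T = (0, 0), N = (1, 0), A = (0, 1).
1. E lies on line AN with AE:EN = -5:3 ⇒ E = (5/2, -3/2)
2. L is the midpoint of TN ⇒ L = (1/2, 0)
3. S is where the line through T parallel to EL meets line EA ⇒ S = (4, -3)
S = E + t·(A−E) with t = -3/5, so ES:SA = t:(1−t) = -3/5:8/5

ES:SA = -3/8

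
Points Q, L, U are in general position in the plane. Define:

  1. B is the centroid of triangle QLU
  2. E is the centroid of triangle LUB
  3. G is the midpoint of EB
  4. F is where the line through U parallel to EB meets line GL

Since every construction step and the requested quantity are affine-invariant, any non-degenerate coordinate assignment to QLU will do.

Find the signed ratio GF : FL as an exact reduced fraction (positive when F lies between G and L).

Assign Q = (0, 0), L = (1, 0), U = (0, 1) — the answer is frame-independent, so this choice is without loss of generality.
1. B is the centroid of triangle QLU ⇒ B = (1/3, 1/3)
2. E is the centroid of triangle LUB ⇒ E = (4/9, 4/9)
3. G is the midpoint of EB ⇒ G = (7/18, 7/18)
4. F is where the line through U parallel to EB meets line GL ⇒ F = (-2/9, 7/9)
F = G + t·(L−G) with t = -1, so GF:FL = t:(1−t) = -1:2

GF:FL = -1/2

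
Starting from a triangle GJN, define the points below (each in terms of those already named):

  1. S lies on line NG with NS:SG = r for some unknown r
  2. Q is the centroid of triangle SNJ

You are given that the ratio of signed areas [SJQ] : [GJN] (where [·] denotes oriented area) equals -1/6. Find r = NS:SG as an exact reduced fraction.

Choose coordinates G = (0, 0), J = (1, 0), N = (0, 1).
1. With NS:SG = r, write λ = r/(r+1) so S = N + λ·(G−N); S is affine-linear in λ
2. Q is the centroid of triangle SNJ ⇒ Q is an affine combination of earlier points and hence also affine-linear in λ
Every point depending on S is an affine combination of S and λ-independent points, so each such coordinate is linear in λ; the λ² term in each signed area is a multiple of (G−N)×(G−N) = 0, so 2·[SJQ] and 2·[GJN] are each linear in λ. Evaluating at λ=0 and λ=1:
  2·[SJQ] = 1/3·λ,   2·[GJN] = 1
So [SJQ]:[GJN] = (1/3·λ) / (1). Setting this equal to -1/6:
  1/3·λ = -1/6·(1)  ⇒  λ = -1/2
Then r = λ/(1−λ) = (-1/2)/(3/2) = -1/3. Check: with r = -1/3, S = (0, 3/2) and [SJQ]:[GJN] = -1/6 as required.

r = -1/3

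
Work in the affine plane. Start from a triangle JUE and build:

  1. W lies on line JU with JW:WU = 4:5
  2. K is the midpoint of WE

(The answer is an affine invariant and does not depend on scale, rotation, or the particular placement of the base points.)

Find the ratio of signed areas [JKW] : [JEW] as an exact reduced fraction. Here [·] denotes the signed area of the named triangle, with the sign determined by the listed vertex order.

[JKW]:[JEW] = 1/2

Work in coordinates with J = (0, 0), U = (1, 0), E = (0, 1).
1. W lies on line JU with JW:WU = 4:5 ⇒ W = (4/9, 0)
2. K is the midpoint of WE ⇒ K = (2/9, 1/2)
2·[JKW] = -2/9, 2·[JEW] = -4/9
[JKW]:[JEW] = -2/9:-4/9 = 1/2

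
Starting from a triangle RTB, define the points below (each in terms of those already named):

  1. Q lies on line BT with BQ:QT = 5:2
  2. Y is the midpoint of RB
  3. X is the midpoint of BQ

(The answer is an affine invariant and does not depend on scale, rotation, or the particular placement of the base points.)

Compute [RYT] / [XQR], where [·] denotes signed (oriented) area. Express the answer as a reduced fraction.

[RYT]:[XQR] = 7/5

Set R = (0, 0), T = (1, 0), B = (0, 1); any affine frame gives the same invariant.
1. Q lies on line BT with BQ:QT = 5:2 ⇒ Q = (5/7, 2/7)
2. Y is the midpoint of RB ⇒ Y = (0, 1/2)
3. X is the midpoint of BQ ⇒ X = (5/14, 9/14)
2·[RYT] = -1/2, 2·[XQR] = -5/14
[RYT]:[XQR] = -1/2:-5/14 = 7/5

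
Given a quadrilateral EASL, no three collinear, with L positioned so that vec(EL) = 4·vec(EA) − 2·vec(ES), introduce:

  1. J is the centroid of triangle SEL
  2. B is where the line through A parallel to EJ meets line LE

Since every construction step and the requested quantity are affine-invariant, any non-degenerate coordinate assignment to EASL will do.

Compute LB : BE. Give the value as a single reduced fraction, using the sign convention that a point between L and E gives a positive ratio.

LB:BE = -5

Set E = (0, 0), A = (1, 0), S = (0, 1), L = (4, -2); any affine frame gives the same invariant.
1. J is the centroid of triangle SEL ⇒ J = (4/3, -1/3)
2. B is where the line through A parallel to EJ meets line LE ⇒ B = (-1, 1/2)
B = L + t·(E−L) with t = 5/4, so LB:BE = t:(1−t) = 5/4:-1/4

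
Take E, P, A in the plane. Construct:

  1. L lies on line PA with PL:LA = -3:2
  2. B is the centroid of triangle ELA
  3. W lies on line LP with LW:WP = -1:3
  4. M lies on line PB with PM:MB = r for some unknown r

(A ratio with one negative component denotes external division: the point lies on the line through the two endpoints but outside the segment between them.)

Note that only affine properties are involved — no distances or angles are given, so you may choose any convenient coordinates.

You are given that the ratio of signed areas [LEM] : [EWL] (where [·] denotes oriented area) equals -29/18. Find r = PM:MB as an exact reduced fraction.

r = 1/3

Work in coordinates with E = (0, 0), P = (1, 0), A = (0, 1).
1. L lies on line PA with PL:LA = -3:2 ⇒ L = (-2, 3)
2. B is the centroid of triangle ELA ⇒ B = (-2/3, 4/3)
3. W lies on line LP with LW:WP = -1:3 ⇒ W = (-7/2, 9/2)
4. With PM:MB = r, write λ = r/(r+1) so M = P + λ·(B−P); M is affine-linear in λ
Every point depending on M is an affine combination of M and λ-independent points, so each such coordinate is linear in λ; the λ² term in each signed area is a multiple of (B−P)×(B−P) = 0, so 2·[LEM] and 2·[EWL] are each linear in λ. Evaluating at λ=0 and λ=1:
  2·[LEM] = -7/3·λ + 3,   2·[EWL] = -3/2
So [LEM]:[EWL] = (-7/3·λ + 3) / (-3/2). Setting this equal to -29/18:
  -7/3·λ + 3 = -29/18·(-3/2)  ⇒  λ = 1/4
Then r = λ/(1−λ) = (1/4)/(3/4) = 1/3. Check: with r = 1/3, M = (7/12, 1/3) and [LEM]:[EWL] = -29/18 as required.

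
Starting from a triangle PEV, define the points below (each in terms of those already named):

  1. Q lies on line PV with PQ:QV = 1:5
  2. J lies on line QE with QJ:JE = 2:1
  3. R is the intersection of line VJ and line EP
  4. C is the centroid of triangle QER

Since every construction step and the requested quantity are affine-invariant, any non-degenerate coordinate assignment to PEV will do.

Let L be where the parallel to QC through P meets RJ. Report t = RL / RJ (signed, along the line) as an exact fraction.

t = -72/25

Work in coordinates with P = (0, 0), E = (1, 0), V = (0, 1).
1. Q lies on line PV with PQ:QV = 1:5 ⇒ Q = (0, 1/6)
2. J lies on line QE with QJ:JE = 2:1 ⇒ J = (2/3, 1/18)
3. R is the intersection of line VJ and line EP ⇒ R = (12/17, 0)
4. C is the centroid of triangle QER ⇒ C = (29/51, 1/18)
through P parallel to QC: direction (29/51, -1/9); meets RJ at L = (348/425, -4/25)
L = R + t·(J−R) with t = -72/25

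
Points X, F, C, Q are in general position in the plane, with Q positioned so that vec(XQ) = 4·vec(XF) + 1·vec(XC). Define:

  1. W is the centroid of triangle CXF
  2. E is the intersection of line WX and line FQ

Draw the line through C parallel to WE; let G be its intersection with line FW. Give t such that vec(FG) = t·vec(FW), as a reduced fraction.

Work in coordinates with X = (0, 0), F = (1, 0), C = (0, 1), Q = (4, 1).
1. W is the centroid of triangle CXF ⇒ W = (1/3, 1/3)
2. E is the intersection of line WX and line FQ ⇒ E = (-1/2, -1/2)
through C parallel to WE: direction (-5/6, -5/6); meets FW at G = (-1/3, 2/3)
G = F + t·(W−F) with t = 2

t = 2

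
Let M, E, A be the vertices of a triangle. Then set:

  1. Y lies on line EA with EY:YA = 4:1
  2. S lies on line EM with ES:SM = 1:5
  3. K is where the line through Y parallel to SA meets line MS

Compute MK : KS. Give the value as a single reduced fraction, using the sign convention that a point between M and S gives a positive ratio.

MK:KS = -26

Choose coordinates M = (0, 0), E = (1, 0), A = (0, 1).
1. Y lies on line EA with EY:YA = 4:1 ⇒ Y = (1/5, 4/5)
2. S lies on line EM with ES:SM = 1:5 ⇒ S = (5/6, 0)
3. K is where the line through Y parallel to SA meets line MS ⇒ K = (13/15, 0)
K = M + t·(S−M) with t = 26/25, so MK:KS = t:(1−t) = 26/25:-1/25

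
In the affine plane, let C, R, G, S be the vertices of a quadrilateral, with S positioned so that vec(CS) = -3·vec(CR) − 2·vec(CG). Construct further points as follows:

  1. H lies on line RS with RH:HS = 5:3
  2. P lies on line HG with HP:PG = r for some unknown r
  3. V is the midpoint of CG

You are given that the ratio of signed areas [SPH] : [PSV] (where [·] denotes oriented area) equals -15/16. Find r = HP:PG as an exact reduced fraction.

r = -5/3

Assign C = (0, 0), R = (1, 0), G = (0, 1), S = (-3, -2) — the answer is frame-independent, so this choice is without loss of generality.
1. H lies on line RS with RH:HS = 5:3 ⇒ H = (-3/2, -5/4)
2. With HP:PG = r, write λ = r/(r+1) so P = H + λ·(G−H); P is affine-linear in λ
3. V is the midpoint of CG ⇒ V = (0, 1/2)
Every point depending on P is an affine combination of P and λ-independent points, so each such coordinate is linear in λ; the λ² term in each signed area is a multiple of (G−H)×(G−H) = 0, so 2·[SPH] and 2·[PSV] are each linear in λ. Evaluating at λ=0 and λ=1:
  2·[SPH] = -9/4·λ,   2·[PSV] = 3·λ − 3/2
So [SPH]:[PSV] = (-9/4·λ) / (3·λ − 3/2). Setting this equal to -15/16:
  -9/4·λ = -15/16·(3·λ − 3/2)  ⇒  λ = 5/2
Then r = λ/(1−λ) = (5/2)/(-3/2) = -5/3. Check: with r = -5/3, P = (9/4, 35/8) and [SPH]:[PSV] = -15/16 as required.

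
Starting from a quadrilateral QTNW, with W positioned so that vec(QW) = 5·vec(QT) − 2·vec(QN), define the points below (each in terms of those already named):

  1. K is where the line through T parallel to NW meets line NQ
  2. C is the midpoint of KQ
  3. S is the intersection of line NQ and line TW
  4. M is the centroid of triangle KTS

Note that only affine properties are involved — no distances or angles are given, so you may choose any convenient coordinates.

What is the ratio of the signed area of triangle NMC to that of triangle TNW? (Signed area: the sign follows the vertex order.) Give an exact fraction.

[NMC]:[TNW] = 7/60

Choose coordinates Q = (0, 0), T = (1, 0), N = (0, 1), W = (5, -2).
1. K is where the line through T parallel to NW meets line NQ ⇒ K = (0, 3/5)
2. C is the midpoint of KQ ⇒ C = (0, 3/10)
3. S is the intersection of line NQ and line TW ⇒ S = (0, 1/2)
4. M is the centroid of triangle KTS ⇒ M = (1/3, 11/30)
2·[NMC] = -7/30, 2·[TNW] = -2
[NMC]:[TNW] = -7/30:-2 = 7/60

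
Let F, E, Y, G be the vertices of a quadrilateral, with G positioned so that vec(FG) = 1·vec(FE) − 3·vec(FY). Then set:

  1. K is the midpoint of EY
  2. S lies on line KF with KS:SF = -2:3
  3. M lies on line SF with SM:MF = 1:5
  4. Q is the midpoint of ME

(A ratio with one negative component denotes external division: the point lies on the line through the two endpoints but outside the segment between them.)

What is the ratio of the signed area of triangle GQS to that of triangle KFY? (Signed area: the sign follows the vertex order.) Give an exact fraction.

Choose coordinates F = (0, 0), E = (1, 0), Y = (0, 1), G = (1, -3).
1. K is the midpoint of EY ⇒ K = (1/2, 1/2)
2. S lies on line KF with KS:SF = -2:3 ⇒ S = (3/2, 3/2)
3. M lies on line SF with SM:MF = 1:5 ⇒ M = (5/4, 5/4)
4. Q is the midpoint of ME ⇒ Q = (9/8, 5/8)
2·[GQS] = -5/4, 2·[KFY] = -1/2
[GQS]:[KFY] = -5/4:-1/2 = 5/2

[GQS]:[KFY] = 5/2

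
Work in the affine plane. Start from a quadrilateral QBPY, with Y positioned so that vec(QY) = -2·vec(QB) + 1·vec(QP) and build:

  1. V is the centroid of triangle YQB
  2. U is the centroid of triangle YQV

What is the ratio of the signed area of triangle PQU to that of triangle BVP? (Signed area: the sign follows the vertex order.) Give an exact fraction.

Set Q = (0, 0), B = (1, 0), P = (0, 1), Y = (-2, 1); any affine frame gives the same invariant.
1. V is the centroid of triangle YQB ⇒ V = (-1/3, 1/3)
2. U is the centroid of triangle YQV ⇒ U = (-7/9, 4/9)
2·[PQU] = -7/9, 2·[BVP] = -1
[PQU]:[BVP] = -7/9:-1 = 7/9

[PQU]:[BVP] = 7/9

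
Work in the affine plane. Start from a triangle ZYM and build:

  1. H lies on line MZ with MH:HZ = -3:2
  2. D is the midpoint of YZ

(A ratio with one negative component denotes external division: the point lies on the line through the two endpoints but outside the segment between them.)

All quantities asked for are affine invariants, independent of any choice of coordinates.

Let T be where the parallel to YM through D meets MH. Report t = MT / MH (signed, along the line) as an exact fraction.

Assign Z = (0, 0), Y = (1, 0), M = (0, 1) — the answer is frame-independent, so this choice is without loss of generality.
1. H lies on line MZ with MH:HZ = -3:2 ⇒ H = (0, -2)
2. D is the midpoint of YZ ⇒ D = (1/2, 0)
through D parallel to YM: direction (-1, 1); meets MH at T = (0, 1/2)
T = M + t·(H−M) with t = 1/6

t = 1/6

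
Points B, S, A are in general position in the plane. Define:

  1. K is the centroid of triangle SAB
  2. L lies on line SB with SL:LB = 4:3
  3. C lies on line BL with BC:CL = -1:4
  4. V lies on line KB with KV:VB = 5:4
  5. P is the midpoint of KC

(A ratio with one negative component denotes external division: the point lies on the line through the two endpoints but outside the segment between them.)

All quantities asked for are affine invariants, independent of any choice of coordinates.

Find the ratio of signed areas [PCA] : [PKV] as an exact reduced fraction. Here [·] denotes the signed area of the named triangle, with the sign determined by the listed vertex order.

Assign B = (0, 0), S = (1, 0), A = (0, 1) — the answer is frame-independent, so this choice is without loss of generality.
1. K is the centroid of triangle SAB ⇒ K = (1/3, 1/3)
2. L lies on line SB with SL:LB = 4:3 ⇒ L = (3/7, 0)
3. C lies on line BL with BC:CL = -1:4 ⇒ C = (-1/7, 0)
4. V lies on line KB with KV:VB = 5:4 ⇒ V = (4/27, 4/27)
5. P is the midpoint of KC ⇒ P = (2/21, 1/6)
2·[PCA] = -3/14, 2·[PKV] = -5/378
[PCA]:[PKV] = -3/14:-5/378 = 81/5

[PCA]:[PKV] = 81/5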